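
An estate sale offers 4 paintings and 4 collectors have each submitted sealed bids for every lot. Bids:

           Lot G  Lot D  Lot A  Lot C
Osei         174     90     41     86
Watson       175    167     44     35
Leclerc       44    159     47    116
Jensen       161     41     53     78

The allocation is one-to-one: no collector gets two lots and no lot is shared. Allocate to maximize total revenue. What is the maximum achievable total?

Maximum total: $510

Treat this as an assignment problem: match each collector to one lot.
Optimal: Osei→Lot G ($174), Watson→Lot D ($167), Leclerc→Lot C ($116), Jensen→Lot A ($53) — total 174+167+116+53 = $510.
Column-greedy (each lot in turn goes to its best remaining collector) gives $473, worse by 37.
Next-best assignment: Osei→Lot A, Watson→Lot D, Leclerc→Lot C, Jensen→Lot G = $485.
Swapping Jensen↔Watson (Jensen→Lot D $41, Watson→Lot A $44) loses 135.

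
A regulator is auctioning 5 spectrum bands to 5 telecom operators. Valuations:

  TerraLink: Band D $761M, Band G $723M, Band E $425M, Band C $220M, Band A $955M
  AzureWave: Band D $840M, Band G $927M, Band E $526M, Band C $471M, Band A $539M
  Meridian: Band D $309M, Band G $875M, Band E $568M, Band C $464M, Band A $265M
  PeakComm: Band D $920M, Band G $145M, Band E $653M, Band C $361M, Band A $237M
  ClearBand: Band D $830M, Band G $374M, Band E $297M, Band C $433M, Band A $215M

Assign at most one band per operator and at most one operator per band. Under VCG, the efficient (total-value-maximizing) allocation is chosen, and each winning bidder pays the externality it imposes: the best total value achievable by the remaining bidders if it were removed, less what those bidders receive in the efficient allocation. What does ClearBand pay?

ClearBand pays $371M.

Efficient allocation: TerraLink→Band A ($955M), AzureWave→Band G ($927M), Meridian→Band C ($464M), PeakComm→Band E ($653M), ClearBand→Band D ($830M); total welfare W = $3829M.
ClearBand receives Band D at value $830M, so the others get W − 830 = $2999M.
Without ClearBand: best allocation of the remaining 4 bidders over all 5 bands is TerraLink→Band A ($955M), AzureWave→Band G ($927M), Meridian→Band E ($568M), PeakComm→Band D ($920M), total $3370M.
VCG payment = (others' best without ClearBand) − (others' welfare with ClearBand) = 3370 − 2999 = $371M.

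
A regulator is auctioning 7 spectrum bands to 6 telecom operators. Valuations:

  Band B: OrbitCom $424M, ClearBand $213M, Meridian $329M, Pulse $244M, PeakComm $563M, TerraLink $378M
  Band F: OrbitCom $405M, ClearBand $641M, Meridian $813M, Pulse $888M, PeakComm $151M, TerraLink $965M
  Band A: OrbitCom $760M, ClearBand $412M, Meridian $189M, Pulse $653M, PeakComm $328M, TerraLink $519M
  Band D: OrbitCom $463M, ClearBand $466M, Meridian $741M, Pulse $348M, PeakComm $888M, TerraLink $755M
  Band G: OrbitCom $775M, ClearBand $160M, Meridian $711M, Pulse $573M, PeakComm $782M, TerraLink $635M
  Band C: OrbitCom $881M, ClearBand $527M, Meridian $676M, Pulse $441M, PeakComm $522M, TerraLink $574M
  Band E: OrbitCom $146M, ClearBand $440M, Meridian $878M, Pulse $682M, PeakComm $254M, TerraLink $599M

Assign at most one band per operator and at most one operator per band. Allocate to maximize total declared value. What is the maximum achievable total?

Max total: $4686M

Optimal: OrbitCom→Band G ($775M), ClearBand→Band C ($527M), Meridian→Band E ($878M), Pulse→Band A ($653M), PeakComm→Band D ($888M), TerraLink→Band F ($965M) — total 775+527+878+653+888+965 = $4686M.
Row-greedy (each operator in turn takes its best remaining band) gives $4576M, worse by 110.
Next-best assignment: OrbitCom→Band C, ClearBand→Band D, Meridian→Band E, Pulse→Band A, PeakComm→Band G, TerraLink→Band F = $4625M.
Checked against all permutations: $4686M is optimal.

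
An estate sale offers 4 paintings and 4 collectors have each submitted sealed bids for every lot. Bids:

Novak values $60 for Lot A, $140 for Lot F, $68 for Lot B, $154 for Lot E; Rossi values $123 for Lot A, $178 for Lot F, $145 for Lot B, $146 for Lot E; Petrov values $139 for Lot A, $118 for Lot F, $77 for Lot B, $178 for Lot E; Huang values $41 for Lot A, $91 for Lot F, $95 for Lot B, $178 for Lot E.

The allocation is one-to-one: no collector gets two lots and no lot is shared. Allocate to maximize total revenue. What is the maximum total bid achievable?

Treat this as an assignment problem: match each collector to one lot.
Optimal: Novak→Lot F ($140), Rossi→Lot B ($145), Petrov→Lot A ($139), Huang→Lot E ($178) — total 140+145+139+178 = $602.
Column-greedy (each lot in turn goes to its best remaining collector) gives $566, worse by 36.
Swapping Novak↔Huang (Novak→Lot E $154, Huang→Lot F $91) loses 73.

Max total: $602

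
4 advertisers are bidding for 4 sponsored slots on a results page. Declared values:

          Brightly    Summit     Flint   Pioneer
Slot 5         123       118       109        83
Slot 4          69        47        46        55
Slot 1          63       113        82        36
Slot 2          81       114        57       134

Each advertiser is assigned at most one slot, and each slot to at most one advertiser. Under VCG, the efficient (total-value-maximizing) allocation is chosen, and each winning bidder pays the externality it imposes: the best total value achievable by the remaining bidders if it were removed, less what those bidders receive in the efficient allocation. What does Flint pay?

Efficient allocation: Brightly→Slot 4 ($69), Summit→Slot 1 ($113), Flint→Slot 5 ($109), Pioneer→Slot 2 ($134); total welfare W = $425.
Flint receives Slot 5 at value $109, so the others get W − 109 = $316.
Without Flint: best allocation of the remaining 3 bidders over all 4 slots is Brightly→Slot 5 ($123), Summit→Slot 1 ($113), Pioneer→Slot 2 ($134), total $370.
VCG payment = (others' best without Flint) − (others' welfare with Flint) = 370 − 316 = $54.

Flint pays $54.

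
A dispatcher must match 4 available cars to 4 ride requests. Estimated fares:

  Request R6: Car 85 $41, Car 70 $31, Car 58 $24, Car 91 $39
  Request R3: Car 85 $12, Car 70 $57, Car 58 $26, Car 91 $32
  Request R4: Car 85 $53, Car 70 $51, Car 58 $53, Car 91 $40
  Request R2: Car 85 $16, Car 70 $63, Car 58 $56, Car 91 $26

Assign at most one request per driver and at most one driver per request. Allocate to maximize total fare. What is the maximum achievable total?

Max total: $205

Optimal: Car 85→Request R4 ($53), Car 70→Request R3 ($57), Car 58→Request R2 ($56), Car 91→Request R6 ($39) — total 53+57+56+39 = $205.
Column-greedy (each request in turn goes to its best remaining driver) gives $177, worse by 28.
No other one-to-one assignment exceeds $205.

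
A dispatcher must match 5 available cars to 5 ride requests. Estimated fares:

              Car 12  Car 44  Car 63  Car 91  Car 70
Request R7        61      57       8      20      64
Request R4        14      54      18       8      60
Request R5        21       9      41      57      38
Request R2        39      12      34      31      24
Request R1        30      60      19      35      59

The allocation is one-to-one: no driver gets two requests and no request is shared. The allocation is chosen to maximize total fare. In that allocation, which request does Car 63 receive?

This is a one-to-one assignment (maximum-weight bipartite matching).
Optimal: Car 12→Request R7 ($61), Car 44→Request R1 ($60), Car 63→Request R2 ($34), Car 91→Request R5 ($57), Car 70→Request R4 ($60) — total 61+60+34+57+60 = $272.
Column-greedy (each request in turn goes to its best remaining driver) gives $233, worse by 39.
Car 63's own top request is Request R5 ($41), but forcing Car 63→Request R5 and reassigning the rest optimally gives only $253 — worse by 19.

Car 63 receives Request R2.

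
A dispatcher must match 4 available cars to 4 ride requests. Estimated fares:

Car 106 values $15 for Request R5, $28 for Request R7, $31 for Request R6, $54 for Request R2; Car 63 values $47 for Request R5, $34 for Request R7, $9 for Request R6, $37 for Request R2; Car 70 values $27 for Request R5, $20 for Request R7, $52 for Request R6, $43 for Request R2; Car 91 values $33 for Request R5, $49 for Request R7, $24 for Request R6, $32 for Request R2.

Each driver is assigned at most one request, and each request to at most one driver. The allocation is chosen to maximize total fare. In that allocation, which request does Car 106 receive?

This is the linear assignment problem.
Optimal: Car 106→Request R2 ($54), Car 63→Request R5 ($47), Car 70→Request R6 ($52), Car 91→Request R7 ($49) — total 54+47+52+49 = $202.

Car 106 receives Request R2.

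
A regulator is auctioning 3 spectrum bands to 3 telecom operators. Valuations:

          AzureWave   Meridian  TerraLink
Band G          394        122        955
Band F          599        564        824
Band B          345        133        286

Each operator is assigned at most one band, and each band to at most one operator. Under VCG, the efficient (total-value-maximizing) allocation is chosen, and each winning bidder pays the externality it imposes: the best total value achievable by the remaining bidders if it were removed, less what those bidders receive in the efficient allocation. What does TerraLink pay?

TerraLink pays $49M.

Efficient allocation: AzureWave→Band B ($345M), Meridian→Band F ($564M), TerraLink→Band G ($955M); total welfare W = $1864M.
TerraLink receives Band G at value $955M, so the others get W − 955 = $909M.
Without TerraLink: best allocation of the remaining 2 bidders over all 3 bands is AzureWave→Band G ($394M), Meridian→Band F ($564M), total $958M.
VCG payment = (others' best without TerraLink) − (others' welfare with TerraLink) = 958 − 909 = $49M.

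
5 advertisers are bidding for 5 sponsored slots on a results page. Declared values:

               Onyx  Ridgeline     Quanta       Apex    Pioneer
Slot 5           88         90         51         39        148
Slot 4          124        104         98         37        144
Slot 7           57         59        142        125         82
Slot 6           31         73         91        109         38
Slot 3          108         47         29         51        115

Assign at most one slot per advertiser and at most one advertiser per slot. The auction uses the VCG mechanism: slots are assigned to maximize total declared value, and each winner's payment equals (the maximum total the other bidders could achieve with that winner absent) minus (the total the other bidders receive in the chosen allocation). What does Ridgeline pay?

Efficient allocation: Onyx→Slot 3 ($108), Ridgeline→Slot 4 ($104), Quanta→Slot 7 ($142), Apex→Slot 6 ($109), Pioneer→Slot 5 ($148); total welfare W = $611.
Ridgeline receives Slot 4 at value $104, so the others get W − 104 = $507.
Without Ridgeline: best allocation of the remaining 4 bidders over all 5 slots is Onyx→Slot 4 ($124), Quanta→Slot 7 ($142), Apex→Slot 6 ($109), Pioneer→Slot 5 ($148), total $523.
VCG payment = (others' best without Ridgeline) − (others' welfare with Ridgeline) = 523 − 507 = $16.

Ridgeline pays $16.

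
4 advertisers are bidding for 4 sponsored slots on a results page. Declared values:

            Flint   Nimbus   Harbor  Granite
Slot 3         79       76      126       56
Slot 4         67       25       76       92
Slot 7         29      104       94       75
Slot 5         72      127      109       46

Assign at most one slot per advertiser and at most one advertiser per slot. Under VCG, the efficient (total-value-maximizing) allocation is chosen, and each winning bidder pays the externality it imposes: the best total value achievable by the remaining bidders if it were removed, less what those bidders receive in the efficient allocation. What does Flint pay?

Efficient allocation: Flint→Slot 4 ($67), Nimbus→Slot 5 ($127), Harbor→Slot 3 ($126), Granite→Slot 7 ($75); total welfare W = $395.
Flint receives Slot 4 at value $67, so the others get W − 67 = $328.
Without Flint: best allocation of the remaining 3 bidders over all 4 slots is Nimbus→Slot 5 ($127), Harbor→Slot 3 ($126), Granite→Slot 4 ($92), total $345.
VCG payment = (others' best without Flint) − (others' welfare with Flint) = 345 − 328 = $17.

Flint pays $17.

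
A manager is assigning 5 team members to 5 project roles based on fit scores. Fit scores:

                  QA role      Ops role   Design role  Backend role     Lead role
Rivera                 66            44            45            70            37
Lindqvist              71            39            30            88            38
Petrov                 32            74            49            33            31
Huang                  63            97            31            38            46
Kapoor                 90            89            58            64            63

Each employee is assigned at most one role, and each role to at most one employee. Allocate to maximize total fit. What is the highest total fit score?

Optimal: Rivera→QA role (66 pts), Lindqvist→Backend role (88 pts), Petrov→Design role (49 pts), Huang→Ops role (97 pts), Kapoor→Lead role (63 pts) — total 66+88+49+97+63 = 363 pts.
Max-entry greedy (repeatedly take the single best remaining cell) gives 361 pts, worse by 2.
Next-best assignment: Rivera→Lead role, Lindqvist→Backend role, Petrov→Design role, Huang→Ops role, Kapoor→QA role = 361 pts.

Maximum total: 363 pts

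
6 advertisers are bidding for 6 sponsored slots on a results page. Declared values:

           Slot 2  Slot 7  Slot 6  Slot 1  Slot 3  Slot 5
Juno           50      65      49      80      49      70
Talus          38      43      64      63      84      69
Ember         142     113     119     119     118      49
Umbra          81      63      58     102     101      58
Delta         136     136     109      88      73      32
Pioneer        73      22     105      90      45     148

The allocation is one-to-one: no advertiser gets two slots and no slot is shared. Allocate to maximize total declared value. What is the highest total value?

Optimal: Juno→Slot 1 ($80), Talus→Slot 6 ($64), Ember→Slot 2 ($142), Umbra→Slot 3 ($101), Delta→Slot 7 ($136), Pioneer→Slot 5 ($148) — total 80+64+142+101+136+148 = $671.
Row-greedy (each advertiser in turn takes its best remaining slot) gives $626, worse by 45.
Next-best assignment: Juno→Slot 6, Talus→Slot 3, Ember→Slot 2, Umbra→Slot 1, Delta→Slot 7, Pioneer→Slot 5 = $661.
Swapping Umbra↔Delta (Umbra→Slot 7 $63, Delta→Slot 3 $73) loses 101.

Max total: $671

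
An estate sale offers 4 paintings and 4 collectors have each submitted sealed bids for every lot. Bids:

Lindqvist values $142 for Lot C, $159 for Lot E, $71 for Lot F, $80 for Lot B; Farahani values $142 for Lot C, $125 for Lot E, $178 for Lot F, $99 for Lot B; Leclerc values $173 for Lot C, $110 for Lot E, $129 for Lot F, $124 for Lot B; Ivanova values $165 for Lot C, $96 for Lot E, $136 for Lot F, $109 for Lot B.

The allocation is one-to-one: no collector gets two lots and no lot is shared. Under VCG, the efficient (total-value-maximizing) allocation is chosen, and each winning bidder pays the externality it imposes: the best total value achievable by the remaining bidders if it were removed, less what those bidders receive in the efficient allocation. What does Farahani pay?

Efficient allocation: Lindqvist→Lot E ($159), Farahani→Lot F ($178), Leclerc→Lot B ($124), Ivanova→Lot C ($165); total welfare W = $626.
Farahani receives Lot F at value $178, so the others get W − 178 = $448.
Without Farahani: best allocation of the remaining 3 bidders over all 4 lots is Lindqvist→Lot E ($159), Leclerc→Lot C ($173), Ivanova→Lot F ($136), total $468.
VCG payment = (others' best without Farahani) − (others' welfare with Farahani) = 468 − 448 = $20.

Farahani pays $20.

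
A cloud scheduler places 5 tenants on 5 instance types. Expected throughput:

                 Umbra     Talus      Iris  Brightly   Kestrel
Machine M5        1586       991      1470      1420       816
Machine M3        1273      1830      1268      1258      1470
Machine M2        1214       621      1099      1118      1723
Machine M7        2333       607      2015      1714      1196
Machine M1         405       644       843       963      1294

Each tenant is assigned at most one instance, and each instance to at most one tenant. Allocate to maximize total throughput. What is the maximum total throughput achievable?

Max total: 8319 ops/s

Optimal: Umbra→Machine M7 (2333 ops/s), Talus→Machine M3 (1830 ops/s), Iris→Machine M5 (1470 ops/s), Brightly→Machine M1 (963 ops/s), Kestrel→Machine M2 (1723 ops/s) — total 2333+1830+1470+963+1723 = 8319 ops/s.
Column-greedy (each instance in turn goes to its best remaining tenant) gives 8117 ops/s, worse by 202.
Swapping Kestrel↔Brightly (Kestrel→Machine M1 1294 ops/s, Brightly→Machine M2 1118 ops/s) loses 274.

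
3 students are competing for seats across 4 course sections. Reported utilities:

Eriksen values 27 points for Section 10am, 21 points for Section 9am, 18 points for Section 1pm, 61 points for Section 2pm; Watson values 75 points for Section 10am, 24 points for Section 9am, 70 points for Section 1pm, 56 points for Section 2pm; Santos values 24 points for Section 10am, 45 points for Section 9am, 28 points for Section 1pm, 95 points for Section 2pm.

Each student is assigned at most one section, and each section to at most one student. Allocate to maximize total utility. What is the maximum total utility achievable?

This is the linear assignment problem.
Optimal: Eriksen→Section 10am (27 points), Watson→Section 1pm (70 points), Santos→Section 2pm (95 points) — total 27+70+95 = 192 points.
Row-greedy (each student in turn takes its best remaining section) gives 181 points, worse by 11.
Next-best assignment: Eriksen→Section 9am, Watson→Section 10am, Santos→Section 2pm = 191 points.
No other one-to-one assignment exceeds 192 points.

Maximum total: 192 points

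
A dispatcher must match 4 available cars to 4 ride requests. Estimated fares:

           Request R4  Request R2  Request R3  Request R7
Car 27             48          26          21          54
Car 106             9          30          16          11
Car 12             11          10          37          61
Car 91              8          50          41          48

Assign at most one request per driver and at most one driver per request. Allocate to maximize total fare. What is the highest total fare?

Max total: $180

Optimal: Car 27→Request R4 ($48), Car 106→Request R2 ($30), Car 12→Request R7 ($61), Car 91→Request R3 ($41) — total 48+30+61+41 = $180.
Column-greedy (each request in turn goes to its best remaining driver) gives $146, worse by 34.
Next-best assignment: Car 27→Request R4, Car 106→Request R3, Car 12→Request R7, Car 91→Request R2 = $175.
Checked against all permutations: $180 is optimal.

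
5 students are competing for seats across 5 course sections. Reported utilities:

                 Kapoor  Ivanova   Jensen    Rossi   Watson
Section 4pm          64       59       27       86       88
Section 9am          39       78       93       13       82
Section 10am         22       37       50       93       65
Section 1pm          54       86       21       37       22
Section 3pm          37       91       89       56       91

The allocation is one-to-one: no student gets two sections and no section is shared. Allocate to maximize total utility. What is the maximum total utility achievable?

Optimal: Kapoor→Section 4pm (64 points), Ivanova→Section 1pm (86 points), Jensen→Section 9am (93 points), Rossi→Section 10am (93 points), Watson→Section 3pm (91 points) — total 64+86+93+93+91 = 427 points.
Max-entry greedy (repeatedly take the single best remaining cell) gives 419 points, worse by 8.
Next-best assignment: Kapoor→Section 1pm, Ivanova→Section 3pm, Jensen→Section 9am, Rossi→Section 10am, Watson→Section 4pm = 419 points.
Every other assignment is strictly worse.

Max total: 427 points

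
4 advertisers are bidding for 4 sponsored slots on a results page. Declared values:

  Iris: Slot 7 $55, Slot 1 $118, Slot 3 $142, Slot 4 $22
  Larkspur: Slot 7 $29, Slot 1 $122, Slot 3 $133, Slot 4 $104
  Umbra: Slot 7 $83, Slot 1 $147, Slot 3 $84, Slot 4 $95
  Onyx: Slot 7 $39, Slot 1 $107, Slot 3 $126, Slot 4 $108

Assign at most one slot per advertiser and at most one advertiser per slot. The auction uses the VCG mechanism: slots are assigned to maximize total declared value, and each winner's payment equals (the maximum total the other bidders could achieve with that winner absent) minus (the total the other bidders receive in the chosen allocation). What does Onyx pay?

Efficient allocation: Iris→Slot 3 ($142), Larkspur→Slot 1 ($122), Umbra→Slot 7 ($83), Onyx→Slot 4 ($108); total welfare W = $455.
Onyx receives Slot 4 at value $108, so the others get W − 108 = $347.
Without Onyx: best allocation of the remaining 3 bidders over all 4 slots is Iris→Slot 3 ($142), Larkspur→Slot 4 ($104), Umbra→Slot 1 ($147), total $393.
VCG payment = (others' best without Onyx) − (others' welfare with Onyx) = 393 − 347 = $46.

Onyx pays $46.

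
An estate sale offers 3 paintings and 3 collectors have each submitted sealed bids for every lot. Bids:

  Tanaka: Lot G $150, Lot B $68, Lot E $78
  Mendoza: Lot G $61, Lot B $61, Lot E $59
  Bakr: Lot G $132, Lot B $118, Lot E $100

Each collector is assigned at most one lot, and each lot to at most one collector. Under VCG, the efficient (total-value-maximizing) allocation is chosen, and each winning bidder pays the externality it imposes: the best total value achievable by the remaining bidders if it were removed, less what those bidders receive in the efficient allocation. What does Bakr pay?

Bakr pays $2.

Efficient allocation: Tanaka→Lot G ($150), Mendoza→Lot E ($59), Bakr→Lot B ($118); total welfare W = $327.
Bakr receives Lot B at value $118, so the others get W − 118 = $209.
Without Bakr: best allocation of the remaining 2 bidders over all 3 lots is Tanaka→Lot G ($150), Mendoza→Lot B ($61), total $211.
VCG payment = (others' best without Bakr) − (others' welfare with Bakr) = 211 − 209 = $2.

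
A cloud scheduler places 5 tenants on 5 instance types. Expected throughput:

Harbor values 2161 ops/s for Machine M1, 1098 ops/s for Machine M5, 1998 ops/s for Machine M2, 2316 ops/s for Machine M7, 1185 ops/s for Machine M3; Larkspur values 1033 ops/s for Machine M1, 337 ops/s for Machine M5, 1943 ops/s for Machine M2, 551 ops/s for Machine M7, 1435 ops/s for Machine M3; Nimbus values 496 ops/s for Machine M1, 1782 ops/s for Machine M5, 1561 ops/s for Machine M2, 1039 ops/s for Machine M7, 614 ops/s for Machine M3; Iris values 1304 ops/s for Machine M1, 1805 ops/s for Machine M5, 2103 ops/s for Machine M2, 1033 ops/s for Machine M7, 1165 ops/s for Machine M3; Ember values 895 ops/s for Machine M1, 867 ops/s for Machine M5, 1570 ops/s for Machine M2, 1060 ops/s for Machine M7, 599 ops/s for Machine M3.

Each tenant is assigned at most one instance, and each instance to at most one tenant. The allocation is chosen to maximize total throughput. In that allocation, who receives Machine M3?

Larkspur receives Machine M3.

Optimal: Harbor→Machine M1 (2161 ops/s), Larkspur→Machine M3 (1435 ops/s), Nimbus→Machine M5 (1782 ops/s), Iris→Machine M2 (2103 ops/s), Ember→Machine M7 (1060 ops/s) — total 2161+1435+1782+2103+1060 = 8541 ops/s.
Max-entry greedy (repeatedly take the single best remaining cell) gives 8531 ops/s, worse by 10.
Checked against all permutations: 8541 ops/s is optimal.
Larkspur's own top instance is Machine M2 (1943 ops/s), but forcing Larkspur→Machine M2 and reassigning the rest optimally gives only 8111 ops/s — worse by 430.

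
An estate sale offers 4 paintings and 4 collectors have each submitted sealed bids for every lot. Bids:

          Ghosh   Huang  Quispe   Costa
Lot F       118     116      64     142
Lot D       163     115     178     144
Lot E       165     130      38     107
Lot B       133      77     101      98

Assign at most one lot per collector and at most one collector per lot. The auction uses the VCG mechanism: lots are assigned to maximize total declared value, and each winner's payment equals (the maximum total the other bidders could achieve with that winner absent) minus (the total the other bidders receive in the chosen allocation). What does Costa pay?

Efficient allocation: Ghosh→Lot B ($133), Huang→Lot E ($130), Quispe→Lot D ($178), Costa→Lot F ($142); total welfare W = $583.
Costa receives Lot F at value $142, so the others get W − 142 = $441.
Without Costa: best allocation of the remaining 3 bidders over all 4 lots is Ghosh→Lot E ($165), Huang→Lot F ($116), Quispe→Lot D ($178), total $459.
VCG payment = (others' best without Costa) − (others' welfare with Costa) = 459 − 441 = $18.

Costa pays $18.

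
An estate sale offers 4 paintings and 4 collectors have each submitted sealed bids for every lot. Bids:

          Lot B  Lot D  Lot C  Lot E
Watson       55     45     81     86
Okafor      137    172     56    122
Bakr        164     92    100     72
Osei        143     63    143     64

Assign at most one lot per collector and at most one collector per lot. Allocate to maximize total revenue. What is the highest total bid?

Optimal: Watson→Lot E ($86), Okafor→Lot D ($172), Bakr→Lot B ($164), Osei→Lot C ($143) — total 86+172+164+143 = $565.
Next-best assignment: Watson→Lot E, Okafor→Lot D, Bakr→Lot C, Osei→Lot B = $501.
Swapping Osei↔Bakr (Osei→Lot B $143, Bakr→Lot C $100) loses 64.

Max total: $565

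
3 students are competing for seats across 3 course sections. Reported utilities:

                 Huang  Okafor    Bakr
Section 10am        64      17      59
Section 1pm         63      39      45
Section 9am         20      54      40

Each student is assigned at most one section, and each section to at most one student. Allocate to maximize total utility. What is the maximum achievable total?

Maximum total: 176 points

Treat this as an assignment problem: match each student to one section.
Optimal: Huang→Section 1pm (63 points), Okafor→Section 9am (54 points), Bakr→Section 10am (59 points) — total 63+54+59 = 176 points.
Next-best assignment: Huang→Section 10am, Okafor→Section 9am, Bakr→Section 1pm = 163 points.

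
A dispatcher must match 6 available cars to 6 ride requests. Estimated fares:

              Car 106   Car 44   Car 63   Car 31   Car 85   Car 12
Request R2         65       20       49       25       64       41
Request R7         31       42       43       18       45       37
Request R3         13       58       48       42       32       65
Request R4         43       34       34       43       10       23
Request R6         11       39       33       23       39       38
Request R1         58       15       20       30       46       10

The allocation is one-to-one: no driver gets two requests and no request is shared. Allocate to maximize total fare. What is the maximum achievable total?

Optimal: Car 106→Request R1 ($58), Car 44→Request R6 ($39), Car 63→Request R7 ($43), Car 31→Request R4 ($43), Car 85→Request R2 ($64), Car 12→Request R3 ($65) — total 58+39+43+43+64+65 = $312.

Max total: $312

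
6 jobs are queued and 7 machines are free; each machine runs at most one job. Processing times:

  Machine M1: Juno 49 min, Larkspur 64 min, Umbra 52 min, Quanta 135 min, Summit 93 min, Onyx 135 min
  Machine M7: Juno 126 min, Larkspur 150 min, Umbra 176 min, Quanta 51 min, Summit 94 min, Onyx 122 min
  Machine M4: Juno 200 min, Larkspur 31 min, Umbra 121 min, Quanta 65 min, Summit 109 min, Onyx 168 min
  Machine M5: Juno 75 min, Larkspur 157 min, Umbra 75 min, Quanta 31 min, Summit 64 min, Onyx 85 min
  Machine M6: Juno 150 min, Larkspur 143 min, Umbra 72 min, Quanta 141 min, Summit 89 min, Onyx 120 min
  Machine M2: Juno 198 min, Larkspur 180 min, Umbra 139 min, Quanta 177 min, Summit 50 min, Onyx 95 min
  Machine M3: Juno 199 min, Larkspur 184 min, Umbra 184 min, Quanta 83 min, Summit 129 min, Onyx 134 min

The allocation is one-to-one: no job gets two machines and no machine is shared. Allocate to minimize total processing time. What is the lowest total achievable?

This is a one-to-one assignment (minimum-cost bipartite matching).
Optimal: Juno→Machine M1 (49 min), Larkspur→Machine M4 (31 min), Umbra→Machine M6 (72 min), Quanta→Machine M7 (51 min), Summit→Machine M2 (50 min), Onyx→Machine M5 (85 min) — total 49+31+72+51+50+85 = 338 min.
Row-greedy (each job in turn takes its cheapest remaining machine) gives 355 min, worse by 17.
Next-best assignment: Juno→Machine M1, Larkspur→Machine M4, Umbra→Machine M6, Quanta→Machine M5, Summit→Machine M2, Onyx→Machine M7 = 355 min.
Swapping Quanta↔Umbra (Quanta→Machine M6 141 min, Umbra→Machine M7 176 min) adds 194.
No other one-to-one assignment undercuts 338 min.

Minimum total: 338 min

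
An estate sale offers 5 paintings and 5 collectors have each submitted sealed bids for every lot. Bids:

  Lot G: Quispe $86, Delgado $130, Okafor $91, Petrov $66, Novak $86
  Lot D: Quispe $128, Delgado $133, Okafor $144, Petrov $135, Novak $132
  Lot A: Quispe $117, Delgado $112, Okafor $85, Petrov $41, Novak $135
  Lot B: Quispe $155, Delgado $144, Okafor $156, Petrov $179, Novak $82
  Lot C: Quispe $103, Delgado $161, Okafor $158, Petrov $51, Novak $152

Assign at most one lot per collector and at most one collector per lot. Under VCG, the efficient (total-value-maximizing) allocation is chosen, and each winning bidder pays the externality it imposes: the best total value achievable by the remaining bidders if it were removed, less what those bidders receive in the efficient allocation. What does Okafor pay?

Efficient allocation: Quispe→Lot D ($128), Delgado→Lot G ($130), Okafor→Lot C ($158), Petrov→Lot B ($179), Novak→Lot A ($135); total welfare W = $730.
Okafor receives Lot C at value $158, so the others get W − 158 = $572.
Without Okafor: best allocation of the remaining 4 bidders over all 5 lots is Quispe→Lot D ($128), Delgado→Lot C ($161), Petrov→Lot B ($179), Novak→Lot A ($135), total $603.
VCG payment = (others' best without Okafor) − (others' welfare with Okafor) = 603 − 572 = $31.

Okafor pays $31.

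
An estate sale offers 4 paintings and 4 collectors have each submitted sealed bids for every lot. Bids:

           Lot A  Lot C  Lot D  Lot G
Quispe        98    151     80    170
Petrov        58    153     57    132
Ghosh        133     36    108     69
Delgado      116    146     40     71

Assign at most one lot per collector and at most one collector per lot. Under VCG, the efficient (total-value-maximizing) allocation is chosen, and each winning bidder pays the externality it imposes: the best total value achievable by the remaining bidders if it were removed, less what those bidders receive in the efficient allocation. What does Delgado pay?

Delgado pays $25.

Efficient allocation: Quispe→Lot G ($170), Petrov→Lot C ($153), Ghosh→Lot D ($108), Delgado→Lot A ($116); total welfare W = $547.
Delgado receives Lot A at value $116, so the others get W − 116 = $431.
Without Delgado: best allocation of the remaining 3 bidders over all 4 lots is Quispe→Lot G ($170), Petrov→Lot C ($153), Ghosh→Lot A ($133), total $456.
VCG payment = (others' best without Delgado) − (others' welfare with Delgado) = 456 − 431 = $25.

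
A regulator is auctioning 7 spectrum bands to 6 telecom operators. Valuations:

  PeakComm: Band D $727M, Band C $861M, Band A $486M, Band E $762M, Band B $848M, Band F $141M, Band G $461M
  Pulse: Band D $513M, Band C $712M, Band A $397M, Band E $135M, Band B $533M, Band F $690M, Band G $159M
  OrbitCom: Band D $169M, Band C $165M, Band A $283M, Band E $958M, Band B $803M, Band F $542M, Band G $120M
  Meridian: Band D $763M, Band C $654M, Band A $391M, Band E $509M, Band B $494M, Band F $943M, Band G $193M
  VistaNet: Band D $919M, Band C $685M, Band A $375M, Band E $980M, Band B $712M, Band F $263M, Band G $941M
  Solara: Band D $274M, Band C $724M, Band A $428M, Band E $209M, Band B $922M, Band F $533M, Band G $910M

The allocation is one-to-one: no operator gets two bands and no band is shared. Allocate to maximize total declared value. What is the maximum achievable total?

Optimal: PeakComm→Band B ($848M), Pulse→Band C ($712M), OrbitCom→Band E ($958M), Meridian→Band F ($943M), VistaNet→Band D ($919M), Solara→Band G ($910M) — total 848+712+958+943+919+910 = $5290M.
Max-entry greedy (repeatedly take the single best remaining cell) gives $4502M, worse by 788.
No other one-to-one assignment exceeds $5290M.

Max total: $5290M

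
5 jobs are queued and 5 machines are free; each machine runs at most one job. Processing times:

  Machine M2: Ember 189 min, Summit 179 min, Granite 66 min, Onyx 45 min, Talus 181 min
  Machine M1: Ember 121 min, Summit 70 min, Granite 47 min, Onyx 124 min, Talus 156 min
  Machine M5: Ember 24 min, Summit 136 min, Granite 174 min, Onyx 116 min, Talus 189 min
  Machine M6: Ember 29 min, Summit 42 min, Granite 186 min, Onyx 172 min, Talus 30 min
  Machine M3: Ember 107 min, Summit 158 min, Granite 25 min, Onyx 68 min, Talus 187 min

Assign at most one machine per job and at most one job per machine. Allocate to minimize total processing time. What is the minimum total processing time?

Minimum total: 194 min

Optimal: Ember→Machine M5 (24 min), Summit→Machine M1 (70 min), Granite→Machine M3 (25 min), Onyx→Machine M2 (45 min), Talus→Machine M6 (30 min) — total 24+70+25+45+30 = 194 min.
Column-greedy (each machine in turn goes to its cheapest remaining job) gives 304 min, worse by 110.
Next-best assignment: Ember→Machine M5, Summit→Machine M1, Granite→Machine M2, Onyx→Machine M3, Talus→Machine M6 = 258 min.
Every other assignment is strictly worse.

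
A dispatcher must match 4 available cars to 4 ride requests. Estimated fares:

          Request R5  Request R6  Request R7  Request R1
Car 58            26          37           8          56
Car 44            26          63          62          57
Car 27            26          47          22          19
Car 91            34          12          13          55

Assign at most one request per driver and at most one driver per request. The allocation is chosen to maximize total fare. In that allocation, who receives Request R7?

Car 44 receives Request R7.

Treat this as an assignment problem: match each driver to one request.
Optimal: Car 58→Request R1 ($56), Car 44→Request R7 ($62), Car 27→Request R6 ($47), Car 91→Request R5 ($34) — total 56+62+47+34 = $199.
Every other assignment is strictly worse.
Car 44's own top request is Request R6 ($63), but forcing Car 44→Request R6 and reassigning the rest optimally gives only $175 — worse by 24.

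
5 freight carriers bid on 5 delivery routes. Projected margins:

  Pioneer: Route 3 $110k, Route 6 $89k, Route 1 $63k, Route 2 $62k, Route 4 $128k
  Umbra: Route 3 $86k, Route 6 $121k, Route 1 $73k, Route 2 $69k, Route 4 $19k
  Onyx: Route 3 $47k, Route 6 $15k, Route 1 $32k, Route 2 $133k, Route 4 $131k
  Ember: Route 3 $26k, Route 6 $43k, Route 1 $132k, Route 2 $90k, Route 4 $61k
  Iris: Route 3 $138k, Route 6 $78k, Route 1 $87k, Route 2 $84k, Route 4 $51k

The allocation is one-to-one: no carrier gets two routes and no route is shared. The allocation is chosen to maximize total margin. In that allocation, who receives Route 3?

Optimal: Pioneer→Route 4 ($128k), Umbra→Route 6 ($121k), Onyx→Route 2 ($133k), Ember→Route 1 ($132k), Iris→Route 3 ($138k) — total 128+121+133+132+138 = $652k.
Next-best assignment: Pioneer→Route 2, Umbra→Route 6, Onyx→Route 4, Ember→Route 1, Iris→Route 3 = $584k.
Swapping Onyx↔Ember (Onyx→Route 1 $32k, Ember→Route 2 $90k) loses 143.

Iris receives Route 3.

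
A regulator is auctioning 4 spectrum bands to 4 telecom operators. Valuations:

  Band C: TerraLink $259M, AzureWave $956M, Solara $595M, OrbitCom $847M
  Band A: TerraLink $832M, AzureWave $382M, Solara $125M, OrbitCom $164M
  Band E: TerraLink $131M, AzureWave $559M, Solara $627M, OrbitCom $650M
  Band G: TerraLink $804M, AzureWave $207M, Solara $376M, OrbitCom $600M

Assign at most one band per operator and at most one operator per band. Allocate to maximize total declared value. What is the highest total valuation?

Maximum total: $3015M

This is a one-to-one assignment (maximum-weight bipartite matching).
Optimal: TerraLink→Band A ($832M), AzureWave→Band C ($956M), Solara→Band E ($627M), OrbitCom→Band G ($600M) — total 832+956+627+600 = $3015M.
Column-greedy (each band in turn goes to its best remaining operator) gives $2814M, worse by 201.
Next-best assignment: TerraLink→Band A, AzureWave→Band C, Solara→Band G, OrbitCom→Band E = $2814M.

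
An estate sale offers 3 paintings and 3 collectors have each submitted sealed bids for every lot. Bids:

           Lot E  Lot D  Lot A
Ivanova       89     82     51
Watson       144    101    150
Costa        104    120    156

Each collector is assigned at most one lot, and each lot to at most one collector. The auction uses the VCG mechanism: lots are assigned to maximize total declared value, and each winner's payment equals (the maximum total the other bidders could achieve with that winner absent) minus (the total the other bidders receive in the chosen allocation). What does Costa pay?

Costa pays $13.

Efficient allocation: Ivanova→Lot D ($82), Watson→Lot E ($144), Costa→Lot A ($156); total welfare W = $382.
Costa receives Lot A at value $156, so the others get W − 156 = $226.
Without Costa: best allocation of the remaining 2 bidders over all 3 lots is Ivanova→Lot E ($89), Watson→Lot A ($150), total $239.
VCG payment = (others' best without Costa) − (others' welfare with Costa) = 239 − 226 = $13.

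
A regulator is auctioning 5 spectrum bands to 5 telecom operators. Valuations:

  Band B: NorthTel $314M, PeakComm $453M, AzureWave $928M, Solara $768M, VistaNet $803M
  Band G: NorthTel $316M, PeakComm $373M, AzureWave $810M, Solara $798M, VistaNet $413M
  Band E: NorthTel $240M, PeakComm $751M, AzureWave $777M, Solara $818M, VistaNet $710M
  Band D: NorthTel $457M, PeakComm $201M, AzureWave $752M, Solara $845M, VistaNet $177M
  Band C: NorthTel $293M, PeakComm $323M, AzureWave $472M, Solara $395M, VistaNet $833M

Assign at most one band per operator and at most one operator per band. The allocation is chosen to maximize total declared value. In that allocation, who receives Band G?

Solara receives Band G.

Optimal: NorthTel→Band D ($457M), PeakComm→Band E ($751M), AzureWave→Band B ($928M), Solara→Band G ($798M), VistaNet→Band C ($833M) — total 457+751+928+798+833 = $3767M.
Checked against all permutations: $3767M is optimal.
Solara's own top band is Band D ($845M), but forcing Solara→Band D and reassigning the rest optimally gives only $3673M — worse by 94.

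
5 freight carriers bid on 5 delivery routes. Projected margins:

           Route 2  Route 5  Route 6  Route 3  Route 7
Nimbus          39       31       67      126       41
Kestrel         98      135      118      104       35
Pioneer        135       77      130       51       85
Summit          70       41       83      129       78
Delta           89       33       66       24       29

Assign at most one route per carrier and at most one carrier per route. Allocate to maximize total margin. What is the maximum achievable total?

This is a one-to-one assignment (maximum-weight bipartite matching).
Optimal: Nimbus→Route 3 ($126k), Kestrel→Route 5 ($135k), Pioneer→Route 6 ($130k), Summit→Route 7 ($78k), Delta→Route 2 ($89k) — total 126+135+130+78+89 = $558k.
Row-greedy (each carrier in turn takes its best remaining route) gives $508k, worse by 50.
Next-best assignment: Nimbus→Route 3, Kestrel→Route 5, Pioneer→Route 2, Summit→Route 7, Delta→Route 6 = $540k.

Maximum total: $558k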